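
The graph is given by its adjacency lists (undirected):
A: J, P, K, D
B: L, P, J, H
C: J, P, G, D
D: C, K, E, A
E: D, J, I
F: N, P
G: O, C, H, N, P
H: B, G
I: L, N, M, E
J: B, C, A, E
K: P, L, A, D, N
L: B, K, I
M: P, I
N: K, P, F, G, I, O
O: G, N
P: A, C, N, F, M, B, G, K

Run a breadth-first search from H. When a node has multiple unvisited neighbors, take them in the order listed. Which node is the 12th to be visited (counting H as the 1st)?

Visit H; enqueue B, G → queue [B, G]
Visit B; enqueue L, P, J → queue [G, L, P, J]
Visit G; enqueue O, C, N → queue [L, P, J, O, C, N]
Visit L; enqueue K, I → queue [P, J, O, C, N, K, I]
Visit P; enqueue A, F, M → queue [J, O, C, N, K, I, A, F, M]
Visit J; enqueue E → queue [O, C, N, K, I, A, F, M, E]
Visit O → queue [C, N, K, I, A, F, M, E]
Visit C; enqueue D → queue [N, K, I, A, F, M, E, D]
Visit N → queue [K, I, A, F, M, E, D]
Visit K → queue [I, A, F, M, E, D]
Visit I → queue [A, F, M, E, D]
Visit A → queue [F, M, E, D]
Visit F → queue [M, E, D]
Visit M → queue [E, D]
Visit E → queue [D]
Visit D → queue []

Visit order: H, B, G, L, P, J, O, C, N, K, I, A, F, M, E, D

A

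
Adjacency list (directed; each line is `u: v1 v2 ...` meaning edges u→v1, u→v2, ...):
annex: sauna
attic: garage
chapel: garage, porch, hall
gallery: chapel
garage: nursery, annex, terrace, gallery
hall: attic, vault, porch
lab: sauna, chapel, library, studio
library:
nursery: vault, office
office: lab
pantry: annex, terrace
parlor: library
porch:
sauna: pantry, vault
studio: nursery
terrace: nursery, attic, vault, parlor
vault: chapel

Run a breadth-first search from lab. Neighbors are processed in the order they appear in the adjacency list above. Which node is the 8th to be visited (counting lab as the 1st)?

garage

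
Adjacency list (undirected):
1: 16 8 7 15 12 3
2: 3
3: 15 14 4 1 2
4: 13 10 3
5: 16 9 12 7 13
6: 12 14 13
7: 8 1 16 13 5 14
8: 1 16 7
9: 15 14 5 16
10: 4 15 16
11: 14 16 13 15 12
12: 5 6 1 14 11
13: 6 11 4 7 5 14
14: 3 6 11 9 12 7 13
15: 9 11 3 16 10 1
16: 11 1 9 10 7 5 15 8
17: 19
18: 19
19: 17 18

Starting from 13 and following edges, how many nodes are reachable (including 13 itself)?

BFS from 13 visits: 13, 4, 5, 6, 7, 11, 14, 3, 10, 9, 12, 16, 1, 8, 15, 2
Reachable nodes: 16 of 19 total.

16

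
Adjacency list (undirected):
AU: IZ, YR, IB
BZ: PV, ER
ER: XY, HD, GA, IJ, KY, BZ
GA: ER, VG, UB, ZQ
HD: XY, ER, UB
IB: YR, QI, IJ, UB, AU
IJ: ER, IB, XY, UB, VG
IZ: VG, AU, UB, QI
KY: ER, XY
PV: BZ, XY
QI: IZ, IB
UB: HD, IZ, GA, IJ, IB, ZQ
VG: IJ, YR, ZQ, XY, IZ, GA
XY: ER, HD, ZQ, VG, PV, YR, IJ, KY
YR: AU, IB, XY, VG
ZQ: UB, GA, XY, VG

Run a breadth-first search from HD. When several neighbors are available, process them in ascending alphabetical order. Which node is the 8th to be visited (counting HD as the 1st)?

Visit HD; enqueue ER, UB, XY → queue [ER, UB, XY]
Visit ER; enqueue BZ, GA, IJ, KY → queue [UB, XY, BZ, GA, IJ, KY]
Visit UB; enqueue IB, IZ, ZQ → queue [XY, BZ, GA, IJ, KY, IB, IZ, ZQ]
Visit XY; enqueue PV, VG, YR → queue [BZ, GA, IJ, KY, IB, IZ, ZQ, PV, VG, YR]
Visit BZ → queue [GA, IJ, KY, IB, IZ, ZQ, PV, VG, YR]
Visit GA → queue [IJ, KY, IB, IZ, ZQ, PV, VG, YR]
Visit IJ → queue [KY, IB, IZ, ZQ, PV, VG, YR]
Visit KY → queue [IB, IZ, ZQ, PV, VG, YR]
Visit IB; enqueue AU, QI → queue [IZ, ZQ, PV, VG, YR, AU, QI]
Visit IZ → queue [ZQ, PV, VG, YR, AU, QI]
Visit ZQ → queue [PV, VG, YR, AU, QI]
Visit PV → queue [VG, YR, AU, QI]
Visit VG → queue [YR, AU, QI]
Visit YR → queue [AU, QI]
Visit AU → queue [QI]
Visit QI → queue []

Visit order: HD, ER, UB, XY, BZ, GA, IJ, KY, IB, IZ, ZQ, PV, VG, YR, AU, QI

KY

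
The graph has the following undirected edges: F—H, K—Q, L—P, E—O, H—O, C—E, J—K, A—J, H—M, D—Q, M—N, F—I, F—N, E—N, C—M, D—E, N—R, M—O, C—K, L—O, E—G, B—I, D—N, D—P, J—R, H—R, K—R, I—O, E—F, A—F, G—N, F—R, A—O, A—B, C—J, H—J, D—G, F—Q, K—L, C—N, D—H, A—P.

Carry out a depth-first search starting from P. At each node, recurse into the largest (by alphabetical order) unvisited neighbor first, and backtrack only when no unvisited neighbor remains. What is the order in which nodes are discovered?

P → L → O → M → N → R → K → Q → F → I → B → A → J → H → D → G → E → C

Visit P
P → L
L → O
O → M
M → N
N → R
R → K
K → Q
Q → F
F → I
I → B
B → A
A → J
J → H
H → D
D → G
G → E
E → C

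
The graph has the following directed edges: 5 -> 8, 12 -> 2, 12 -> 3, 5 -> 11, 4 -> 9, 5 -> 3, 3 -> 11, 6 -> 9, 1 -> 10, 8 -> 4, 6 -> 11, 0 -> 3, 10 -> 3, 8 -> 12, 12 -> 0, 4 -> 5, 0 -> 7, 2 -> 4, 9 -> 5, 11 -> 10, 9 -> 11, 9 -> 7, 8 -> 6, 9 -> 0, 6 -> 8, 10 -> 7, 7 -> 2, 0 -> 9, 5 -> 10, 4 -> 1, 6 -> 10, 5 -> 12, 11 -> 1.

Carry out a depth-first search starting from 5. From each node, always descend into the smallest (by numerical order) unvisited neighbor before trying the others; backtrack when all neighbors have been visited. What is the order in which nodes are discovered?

5, 3, 11, 1, 10, 7, 2, 4, 9, 0, 8, 6, 12

Visit 5
5 → 3
3 → 11
11 → 1
1 → 10
10 → 7
7 → 2
2 → 4
4 → 9
9 → 0
5 → 8
8 → 6
8 → 12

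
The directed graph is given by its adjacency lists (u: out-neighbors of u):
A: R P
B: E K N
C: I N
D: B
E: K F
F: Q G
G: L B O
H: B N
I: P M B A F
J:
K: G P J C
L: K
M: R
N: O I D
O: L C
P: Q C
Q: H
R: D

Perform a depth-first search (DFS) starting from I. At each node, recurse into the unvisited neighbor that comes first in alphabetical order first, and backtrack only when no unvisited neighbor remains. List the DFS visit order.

I, A, P, C, N, D, B, E, F, G, L, K, J, O, Q, H, R, M

Visit I
I → A
A → P
P → C
C → N
N → D
D → B
B → E
E → F
F → G
G → L
L → K
K → J
G → O
F → Q
Q → H
A → R
I → M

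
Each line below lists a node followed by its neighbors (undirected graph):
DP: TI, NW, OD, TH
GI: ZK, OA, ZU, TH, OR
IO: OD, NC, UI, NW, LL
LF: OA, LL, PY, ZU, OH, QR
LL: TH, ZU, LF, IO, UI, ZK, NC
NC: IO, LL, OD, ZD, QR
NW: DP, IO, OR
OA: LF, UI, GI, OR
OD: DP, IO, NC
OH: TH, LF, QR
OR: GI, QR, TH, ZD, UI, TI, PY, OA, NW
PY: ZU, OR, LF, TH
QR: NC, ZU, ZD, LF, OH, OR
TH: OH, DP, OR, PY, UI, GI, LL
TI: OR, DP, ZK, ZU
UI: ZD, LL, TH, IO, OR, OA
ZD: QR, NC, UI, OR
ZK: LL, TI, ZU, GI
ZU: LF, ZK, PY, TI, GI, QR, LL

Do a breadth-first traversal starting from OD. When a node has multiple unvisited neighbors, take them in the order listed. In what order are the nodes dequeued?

Visit OD; enqueue DP, IO, NC → queue [DP, IO, NC]
Visit DP; enqueue TI, NW, TH → queue [IO, NC, TI, NW, TH]
Visit IO; enqueue UI, LL → queue [NC, TI, NW, TH, UI, LL]
Visit NC; enqueue ZD, QR → queue [TI, NW, TH, UI, LL, ZD, QR]
Visit TI; enqueue OR, ZK, ZU → queue [NW, TH, UI, LL, ZD, QR, OR, ZK, ZU]
Visit NW → queue [TH, UI, LL, ZD, QR, OR, ZK, ZU]
Visit TH; enqueue OH, PY, GI → queue [UI, LL, ZD, QR, OR, ZK, ZU, OH, PY, GI]
Visit UI; enqueue OA → queue [LL, ZD, QR, OR, ZK, ZU, OH, PY, GI, OA]
Visit LL; enqueue LF → queue [ZD, QR, OR, ZK, ZU, OH, PY, GI, OA, LF]
Visit ZD → queue [QR, OR, ZK, ZU, OH, PY, GI, OA, LF]
Visit QR → queue [OR, ZK, ZU, OH, PY, GI, OA, LF]
Visit OR → queue [ZK, ZU, OH, PY, GI, OA, LF]
Visit ZK → queue [ZU, OH, PY, GI, OA, LF]
Visit ZU → queue [OH, PY, GI, OA, LF]
Visit OH → queue [PY, GI, OA, LF]
Visit PY → queue [GI, OA, LF]
Visit GI → queue [OA, LF]
Visit OA → queue [LF]
Visit LF → queue []

OD → DP → IO → NC → TI → NW → TH → UI → LL → ZD → QR → OR → ZK → ZU → OH → PY → GI → OA → LF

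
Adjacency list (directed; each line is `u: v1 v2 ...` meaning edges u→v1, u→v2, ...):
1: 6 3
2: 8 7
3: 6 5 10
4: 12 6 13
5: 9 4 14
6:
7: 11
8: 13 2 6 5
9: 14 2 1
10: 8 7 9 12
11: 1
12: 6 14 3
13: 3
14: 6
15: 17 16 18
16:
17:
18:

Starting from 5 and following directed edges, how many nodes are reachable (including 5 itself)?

14

BFS from 5 visits: 5, 4, 9, 14, 6, 12, 13, 1, 2, 3, 7, 8, 10, 11
Reachable nodes: 14 of 18 total.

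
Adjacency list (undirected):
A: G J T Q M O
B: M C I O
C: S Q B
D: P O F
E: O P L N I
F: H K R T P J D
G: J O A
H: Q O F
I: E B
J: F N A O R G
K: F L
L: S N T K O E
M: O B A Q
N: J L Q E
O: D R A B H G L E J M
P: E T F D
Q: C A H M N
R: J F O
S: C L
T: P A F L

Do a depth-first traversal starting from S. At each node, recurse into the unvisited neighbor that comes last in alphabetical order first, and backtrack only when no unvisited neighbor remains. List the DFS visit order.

S, L, T, P, F, R, O, M, Q, N, J, G, A, E, I, B, C, H, D, K

Visit S
S → L
L → T
T → P
P → F
F → R
R → O
O → M
M → Q
Q → N
N → J
J → G
G → A
N → E
E → I
I → B
B → C
Q → H
O → D
F → K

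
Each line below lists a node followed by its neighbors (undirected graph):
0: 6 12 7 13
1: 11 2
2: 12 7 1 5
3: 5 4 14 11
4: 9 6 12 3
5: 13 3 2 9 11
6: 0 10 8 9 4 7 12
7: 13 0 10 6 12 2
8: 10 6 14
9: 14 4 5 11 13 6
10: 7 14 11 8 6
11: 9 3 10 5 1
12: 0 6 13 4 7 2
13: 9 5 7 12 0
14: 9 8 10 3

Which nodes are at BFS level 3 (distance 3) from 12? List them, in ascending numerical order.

Level 0: 12
Level 1: 0, 2, 4, 6, 7, 13
Level 2: 1, 3, 5, 8, 9, 10
Level 3: 11, 14

11, 14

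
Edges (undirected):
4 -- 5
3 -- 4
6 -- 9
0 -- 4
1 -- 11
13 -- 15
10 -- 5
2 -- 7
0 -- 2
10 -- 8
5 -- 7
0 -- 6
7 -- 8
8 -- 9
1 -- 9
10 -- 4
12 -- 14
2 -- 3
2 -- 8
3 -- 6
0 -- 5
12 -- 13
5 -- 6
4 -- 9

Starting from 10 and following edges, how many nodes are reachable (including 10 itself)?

12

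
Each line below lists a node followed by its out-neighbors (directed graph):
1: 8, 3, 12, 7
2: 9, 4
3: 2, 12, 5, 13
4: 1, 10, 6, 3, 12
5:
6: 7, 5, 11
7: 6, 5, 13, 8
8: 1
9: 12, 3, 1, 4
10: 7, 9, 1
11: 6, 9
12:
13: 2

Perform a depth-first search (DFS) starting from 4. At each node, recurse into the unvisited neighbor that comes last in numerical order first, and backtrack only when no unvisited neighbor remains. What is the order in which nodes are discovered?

Visit 4
4 → 12
4 → 10
10 → 9
9 → 3
3 → 13
13 → 2
3 → 5
9 → 1
1 → 8
1 → 7
7 → 6
6 → 11

4 → 12 → 10 → 9 → 3 → 13 → 2 → 5 → 1 → 8 → 7 → 6 → 11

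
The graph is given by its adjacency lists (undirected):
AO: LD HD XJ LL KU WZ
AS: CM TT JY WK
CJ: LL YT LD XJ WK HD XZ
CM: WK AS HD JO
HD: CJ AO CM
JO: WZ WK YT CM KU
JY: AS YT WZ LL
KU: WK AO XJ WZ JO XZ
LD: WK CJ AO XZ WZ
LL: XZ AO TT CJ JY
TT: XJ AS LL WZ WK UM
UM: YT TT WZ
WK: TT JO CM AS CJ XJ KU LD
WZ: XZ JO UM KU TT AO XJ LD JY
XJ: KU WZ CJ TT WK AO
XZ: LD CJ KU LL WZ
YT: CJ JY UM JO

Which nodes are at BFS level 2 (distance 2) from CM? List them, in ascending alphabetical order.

Level 0: CM
Level 1: AS, HD, JO, WK
Level 2: AO, CJ, JY, KU, LD, TT, WZ, XJ, YT
Level 3: LL, UM, XZ

AO, CJ, JY, KU, LD, TT, WZ, XJ, YT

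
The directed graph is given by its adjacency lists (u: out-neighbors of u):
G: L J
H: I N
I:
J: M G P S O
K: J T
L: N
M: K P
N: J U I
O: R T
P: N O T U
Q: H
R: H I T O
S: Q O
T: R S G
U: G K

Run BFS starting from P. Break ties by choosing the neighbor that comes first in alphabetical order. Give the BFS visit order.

P N O T U I J R G S K M H L Q

Visit P; enqueue N, O, T, U → queue [N, O, T, U]
Visit N; enqueue I, J → queue [O, T, U, I, J]
Visit O; enqueue R → queue [T, U, I, J, R]
Visit T; enqueue G, S → queue [U, I, J, R, G, S]
Visit U; enqueue K → queue [I, J, R, G, S, K]
Visit I → queue [J, R, G, S, K]
Visit J; enqueue M → queue [R, G, S, K, M]
Visit R; enqueue H → queue [G, S, K, M, H]
Visit G; enqueue L → queue [S, K, M, H, L]
Visit S; enqueue Q → queue [K, M, H, L, Q]
Visit K → queue [M, H, L, Q]
Visit M → queue [H, L, Q]
Visit H → queue [L, Q]
Visit L → queue [Q]
Visit Q → queue []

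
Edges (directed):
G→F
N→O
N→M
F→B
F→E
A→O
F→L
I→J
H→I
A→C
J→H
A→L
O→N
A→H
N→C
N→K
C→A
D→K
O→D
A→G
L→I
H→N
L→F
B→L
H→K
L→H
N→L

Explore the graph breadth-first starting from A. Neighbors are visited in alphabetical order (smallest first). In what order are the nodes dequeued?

A -> C -> G -> H -> L -> O -> F -> I -> K -> N -> D -> B -> E -> J -> M

Visit A; enqueue C, G, H, L, O → queue [C, G, H, L, O]
Visit C → queue [G, H, L, O]
Visit G; enqueue F → queue [H, L, O, F]
Visit H; enqueue I, K, N → queue [L, O, F, I, K, N]
Visit L → queue [O, F, I, K, N]
Visit O; enqueue D → queue [F, I, K, N, D]
Visit F; enqueue B, E → queue [I, K, N, D, B, E]
Visit I; enqueue J → queue [K, N, D, B, E, J]
Visit K → queue [N, D, B, E, J]
Visit N; enqueue M → queue [D, B, E, J, M]
Visit D → queue [B, E, J, M]
Visit B → queue [E, J, M]
Visit E → queue [J, M]
Visit J → queue [M]
Visit M → queue []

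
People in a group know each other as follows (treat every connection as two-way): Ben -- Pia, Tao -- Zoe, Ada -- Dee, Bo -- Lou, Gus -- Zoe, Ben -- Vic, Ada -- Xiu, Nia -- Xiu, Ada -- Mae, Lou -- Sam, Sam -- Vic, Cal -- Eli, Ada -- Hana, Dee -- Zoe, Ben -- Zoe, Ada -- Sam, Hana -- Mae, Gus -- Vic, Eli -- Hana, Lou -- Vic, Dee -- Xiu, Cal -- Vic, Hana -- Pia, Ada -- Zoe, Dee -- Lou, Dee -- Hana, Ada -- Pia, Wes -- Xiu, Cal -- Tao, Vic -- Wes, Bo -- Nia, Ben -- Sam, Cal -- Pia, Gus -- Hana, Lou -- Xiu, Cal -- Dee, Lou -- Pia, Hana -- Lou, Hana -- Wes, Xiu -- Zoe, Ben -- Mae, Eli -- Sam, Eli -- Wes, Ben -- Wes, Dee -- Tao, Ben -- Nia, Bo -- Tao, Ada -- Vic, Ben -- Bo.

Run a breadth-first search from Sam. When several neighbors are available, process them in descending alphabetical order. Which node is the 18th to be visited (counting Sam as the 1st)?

Tao

Visit Sam; enqueue Vic, Lou, Eli, Ben, Ada → queue [Vic, Lou, Eli, Ben, Ada]
Visit Vic; enqueue Wes, Gus, Cal → queue [Lou, Eli, Ben, Ada, Wes, Gus, Cal]
Visit Lou; enqueue Xiu, Pia, Hana, Dee, Bo → queue [Eli, Ben, Ada, Wes, Gus, Cal, Xiu, Pia, Hana, Dee, Bo]
Visit Eli → queue [Ben, Ada, Wes, Gus, Cal, Xiu, Pia, Hana, Dee, Bo]
Visit Ben; enqueue Zoe, Nia, Mae → queue [Ada, Wes, Gus, Cal, Xiu, Pia, Hana, Dee, Bo, Zoe, Nia, Mae]
Visit Ada → queue [Wes, Gus, Cal, Xiu, Pia, Hana, Dee, Bo, Zoe, Nia, Mae]
Visit Wes → queue [Gus, Cal, Xiu, Pia, Hana, Dee, Bo, Zoe, Nia, Mae]
Visit Gus → queue [Cal, Xiu, Pia, Hana, Dee, Bo, Zoe, Nia, Mae]
Visit Cal; enqueue Tao → queue [Xiu, Pia, Hana, Dee, Bo, Zoe, Nia, Mae, Tao]
Visit Xiu → queue [Pia, Hana, Dee, Bo, Zoe, Nia, Mae, Tao]
Visit Pia → queue [Hana, Dee, Bo, Zoe, Nia, Mae, Tao]
Visit Hana → queue [Dee, Bo, Zoe, Nia, Mae, Tao]
Visit Dee → queue [Bo, Zoe, Nia, Mae, Tao]
Visit Bo → queue [Zoe, Nia, Mae, Tao]
Visit Zoe → queue [Nia, Mae, Tao]
Visit Nia → queue [Mae, Tao]
Visit Mae → queue [Tao]
Visit Tao → queue []

Visit order: Sam, Vic, Lou, Eli, Ben, Ada, Wes, Gus, Cal, Xiu, Pia, Hana, Dee, Bo, Zoe, Nia, Mae, Tao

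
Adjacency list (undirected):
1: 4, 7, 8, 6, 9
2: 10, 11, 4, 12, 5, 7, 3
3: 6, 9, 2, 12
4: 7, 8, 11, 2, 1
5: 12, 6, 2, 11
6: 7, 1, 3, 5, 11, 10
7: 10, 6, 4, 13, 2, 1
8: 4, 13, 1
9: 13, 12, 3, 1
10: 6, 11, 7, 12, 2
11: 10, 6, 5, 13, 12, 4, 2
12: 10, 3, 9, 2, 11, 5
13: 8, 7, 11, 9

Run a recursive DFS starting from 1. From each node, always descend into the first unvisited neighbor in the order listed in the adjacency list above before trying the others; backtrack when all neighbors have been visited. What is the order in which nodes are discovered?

1 -> 4 -> 7 -> 10 -> 6 -> 3 -> 9 -> 13 -> 8 -> 11 -> 5 -> 12 -> 2

Visit 1
1 → 4
4 → 7
7 → 10
10 → 6
6 → 3
3 → 9
9 → 13
13 → 8
13 → 11
11 → 5
5 → 12
12 → 2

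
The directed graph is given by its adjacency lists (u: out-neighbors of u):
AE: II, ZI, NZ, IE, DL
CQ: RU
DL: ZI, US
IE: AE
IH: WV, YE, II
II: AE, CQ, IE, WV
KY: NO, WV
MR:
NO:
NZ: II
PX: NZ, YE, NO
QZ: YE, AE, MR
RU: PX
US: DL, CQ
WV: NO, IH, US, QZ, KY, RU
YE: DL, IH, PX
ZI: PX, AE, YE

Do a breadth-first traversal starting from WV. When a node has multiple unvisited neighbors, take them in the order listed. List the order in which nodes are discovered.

WV NO IH US QZ KY RU YE II DL CQ AE MR PX IE ZI NZ

Visit WV; enqueue NO, IH, US, QZ, KY, RU → queue [NO, IH, US, QZ, KY, RU]
Visit NO → queue [IH, US, QZ, KY, RU]
Visit IH; enqueue YE, II → queue [US, QZ, KY, RU, YE, II]
Visit US; enqueue DL, CQ → queue [QZ, KY, RU, YE, II, DL, CQ]
Visit QZ; enqueue AE, MR → queue [KY, RU, YE, II, DL, CQ, AE, MR]
Visit KY → queue [RU, YE, II, DL, CQ, AE, MR]
Visit RU; enqueue PX → queue [YE, II, DL, CQ, AE, MR, PX]
Visit YE → queue [II, DL, CQ, AE, MR, PX]
Visit II; enqueue IE → queue [DL, CQ, AE, MR, PX, IE]
Visit DL; enqueue ZI → queue [CQ, AE, MR, PX, IE, ZI]
Visit CQ → queue [AE, MR, PX, IE, ZI]
Visit AE; enqueue NZ → queue [MR, PX, IE, ZI, NZ]
Visit MR → queue [PX, IE, ZI, NZ]
Visit PX → queue [IE, ZI, NZ]
Visit IE → queue [ZI, NZ]
Visit ZI → queue [NZ]
Visit NZ → queue []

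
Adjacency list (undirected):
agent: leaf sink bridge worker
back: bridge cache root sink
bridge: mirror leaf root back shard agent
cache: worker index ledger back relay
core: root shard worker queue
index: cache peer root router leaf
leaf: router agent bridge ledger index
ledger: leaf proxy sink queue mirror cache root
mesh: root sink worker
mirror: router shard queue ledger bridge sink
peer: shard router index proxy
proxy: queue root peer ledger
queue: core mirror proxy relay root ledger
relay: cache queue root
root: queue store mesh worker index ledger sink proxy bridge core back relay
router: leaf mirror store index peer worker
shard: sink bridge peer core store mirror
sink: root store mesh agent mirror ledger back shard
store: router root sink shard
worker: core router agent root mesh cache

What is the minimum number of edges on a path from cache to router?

Level 0: cache
Level 1: back, index, ledger, relay, worker
Level 2: agent, bridge, core, leaf, mesh, mirror, peer, proxy, queue, root, router, sink
Level 3: shard, store
router first appears at level 2.

2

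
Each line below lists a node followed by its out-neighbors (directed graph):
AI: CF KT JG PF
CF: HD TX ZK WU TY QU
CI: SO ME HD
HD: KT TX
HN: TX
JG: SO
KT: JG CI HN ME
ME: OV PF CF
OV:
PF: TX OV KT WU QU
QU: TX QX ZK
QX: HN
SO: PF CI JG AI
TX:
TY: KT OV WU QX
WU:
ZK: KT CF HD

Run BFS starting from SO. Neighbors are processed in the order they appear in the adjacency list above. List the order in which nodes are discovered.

Visit SO; enqueue PF, CI, JG, AI → queue [PF, CI, JG, AI]
Visit PF; enqueue TX, OV, KT, WU, QU → queue [CI, JG, AI, TX, OV, KT, WU, QU]
Visit CI; enqueue ME, HD → queue [JG, AI, TX, OV, KT, WU, QU, ME, HD]
Visit JG → queue [AI, TX, OV, KT, WU, QU, ME, HD]
Visit AI; enqueue CF → queue [TX, OV, KT, WU, QU, ME, HD, CF]
Visit TX → queue [OV, KT, WU, QU, ME, HD, CF]
Visit OV → queue [KT, WU, QU, ME, HD, CF]
Visit KT; enqueue HN → queue [WU, QU, ME, HD, CF, HN]
Visit WU → queue [QU, ME, HD, CF, HN]
Visit QU; enqueue QX, ZK → queue [ME, HD, CF, HN, QX, ZK]
Visit ME → queue [HD, CF, HN, QX, ZK]
Visit HD → queue [CF, HN, QX, ZK]
Visit CF; enqueue TY → queue [HN, QX, ZK, TY]
Visit HN → queue [QX, ZK, TY]
Visit QX → queue [ZK, TY]
Visit ZK → queue [TY]
Visit TY → queue []

SO → PF → CI → JG → AI → TX → OV → KT → WU → QU → ME → HD → CF → HN → QX → ZK → TY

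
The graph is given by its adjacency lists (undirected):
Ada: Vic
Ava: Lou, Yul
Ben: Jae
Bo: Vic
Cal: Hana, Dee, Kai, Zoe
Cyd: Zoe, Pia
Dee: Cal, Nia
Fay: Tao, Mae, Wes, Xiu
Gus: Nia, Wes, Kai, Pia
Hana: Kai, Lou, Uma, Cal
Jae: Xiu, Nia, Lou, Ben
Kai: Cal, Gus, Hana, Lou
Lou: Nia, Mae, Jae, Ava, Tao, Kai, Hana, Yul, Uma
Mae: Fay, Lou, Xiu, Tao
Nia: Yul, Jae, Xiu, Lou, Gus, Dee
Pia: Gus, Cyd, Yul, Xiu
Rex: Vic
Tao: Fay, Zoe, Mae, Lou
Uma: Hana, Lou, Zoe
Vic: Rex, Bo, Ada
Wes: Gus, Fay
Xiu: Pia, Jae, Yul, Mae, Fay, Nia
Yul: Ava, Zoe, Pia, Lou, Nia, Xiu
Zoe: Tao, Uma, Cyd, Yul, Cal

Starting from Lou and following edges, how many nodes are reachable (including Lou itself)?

20

BFS from Lou visits: Lou, Ava, Hana, Jae, Kai, Mae, Nia, Tao, Uma, Yul, Cal, Ben, Xiu, Gus, Fay, Dee, Zoe, Pia, Wes, Cyd
Reachable nodes: 20 of 24 total.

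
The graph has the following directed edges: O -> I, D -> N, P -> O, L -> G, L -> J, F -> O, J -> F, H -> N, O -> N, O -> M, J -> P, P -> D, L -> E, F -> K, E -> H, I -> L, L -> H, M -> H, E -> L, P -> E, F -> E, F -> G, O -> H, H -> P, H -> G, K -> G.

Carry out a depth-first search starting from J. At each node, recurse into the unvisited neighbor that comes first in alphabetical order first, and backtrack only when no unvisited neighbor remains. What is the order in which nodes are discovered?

Visit J
J → F
F → E
E → H
H → G
H → N
H → P
P → D
P → O
O → I
I → L
O → M
F → K

J -> F -> E -> H -> G -> N -> P -> D -> O -> I -> L -> M -> K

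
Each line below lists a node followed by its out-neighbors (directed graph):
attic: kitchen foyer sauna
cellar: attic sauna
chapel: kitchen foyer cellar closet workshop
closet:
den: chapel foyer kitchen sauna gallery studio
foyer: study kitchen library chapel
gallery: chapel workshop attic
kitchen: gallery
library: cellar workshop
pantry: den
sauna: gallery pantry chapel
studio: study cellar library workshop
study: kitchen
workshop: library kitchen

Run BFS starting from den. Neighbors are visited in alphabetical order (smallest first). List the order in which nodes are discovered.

Visit den; enqueue chapel, foyer, gallery, kitchen, sauna, studio → queue [chapel, foyer, gallery, kitchen, sauna, studio]
Visit chapel; enqueue cellar, closet, workshop → queue [foyer, gallery, kitchen, sauna, studio, cellar, closet, workshop]
Visit foyer; enqueue library, study → queue [gallery, kitchen, sauna, studio, cellar, closet, workshop, library, study]
Visit gallery; enqueue attic → queue [kitchen, sauna, studio, cellar, closet, workshop, library, study, attic]
Visit kitchen → queue [sauna, studio, cellar, closet, workshop, library, study, attic]
Visit sauna; enqueue pantry → queue [studio, cellar, closet, workshop, library, study, attic, pantry]
Visit studio → queue [cellar, closet, workshop, library, study, attic, pantry]
Visit cellar → queue [closet, workshop, library, study, attic, pantry]
Visit closet → queue [workshop, library, study, attic, pantry]
Visit workshop → queue [library, study, attic, pantry]
Visit library → queue [study, attic, pantry]
Visit study → queue [attic, pantry]
Visit attic → queue [pantry]
Visit pantry → queue []

den chapel foyer gallery kitchen sauna studio cellar closet workshop library study attic pantry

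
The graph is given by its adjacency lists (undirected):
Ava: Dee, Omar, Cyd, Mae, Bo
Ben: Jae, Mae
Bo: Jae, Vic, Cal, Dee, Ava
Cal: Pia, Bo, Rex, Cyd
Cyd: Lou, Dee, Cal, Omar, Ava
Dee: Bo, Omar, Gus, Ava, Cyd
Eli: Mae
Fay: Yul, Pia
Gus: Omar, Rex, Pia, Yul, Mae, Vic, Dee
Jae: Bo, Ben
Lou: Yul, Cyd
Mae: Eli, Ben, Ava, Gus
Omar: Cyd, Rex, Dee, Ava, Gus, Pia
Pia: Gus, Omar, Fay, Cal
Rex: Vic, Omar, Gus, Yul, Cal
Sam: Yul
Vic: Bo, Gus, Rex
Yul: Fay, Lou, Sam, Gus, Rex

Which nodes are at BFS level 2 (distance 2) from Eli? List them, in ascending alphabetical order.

Level 0: Eli
Level 1: Mae
Level 2: Ava, Ben, Gus
Level 3: Bo, Cyd, Dee, Jae, Omar, Pia, Rex, Vic, Yul
Level 4: Cal, Fay, Lou, Sam

Ava, Ben, Gus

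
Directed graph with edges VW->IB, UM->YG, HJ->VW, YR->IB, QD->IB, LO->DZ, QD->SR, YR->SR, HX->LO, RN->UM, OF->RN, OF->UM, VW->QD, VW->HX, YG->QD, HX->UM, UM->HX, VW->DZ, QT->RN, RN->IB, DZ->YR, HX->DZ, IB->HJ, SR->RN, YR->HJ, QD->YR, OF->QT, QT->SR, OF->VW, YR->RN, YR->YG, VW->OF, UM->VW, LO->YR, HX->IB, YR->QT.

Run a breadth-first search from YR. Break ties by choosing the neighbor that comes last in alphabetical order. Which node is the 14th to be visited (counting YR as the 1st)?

Visit YR; enqueue YG, SR, RN, QT, IB, HJ → queue [YG, SR, RN, QT, IB, HJ]
Visit YG; enqueue QD → queue [SR, RN, QT, IB, HJ, QD]
Visit SR → queue [RN, QT, IB, HJ, QD]
Visit RN; enqueue UM → queue [QT, IB, HJ, QD, UM]
Visit QT → queue [IB, HJ, QD, UM]
Visit IB → queue [HJ, QD, UM]
Visit HJ; enqueue VW → queue [QD, UM, VW]
Visit QD → queue [UM, VW]
Visit UM; enqueue HX → queue [VW, HX]
Visit VW; enqueue OF, DZ → queue [HX, OF, DZ]
Visit HX; enqueue LO → queue [OF, DZ, LO]
Visit OF → queue [DZ, LO]
Visit DZ → queue [LO]
Visit LO → queue []

Visit order: YR, YG, SR, RN, QT, IB, HJ, QD, UM, VW, HX, OF, DZ, LO

LO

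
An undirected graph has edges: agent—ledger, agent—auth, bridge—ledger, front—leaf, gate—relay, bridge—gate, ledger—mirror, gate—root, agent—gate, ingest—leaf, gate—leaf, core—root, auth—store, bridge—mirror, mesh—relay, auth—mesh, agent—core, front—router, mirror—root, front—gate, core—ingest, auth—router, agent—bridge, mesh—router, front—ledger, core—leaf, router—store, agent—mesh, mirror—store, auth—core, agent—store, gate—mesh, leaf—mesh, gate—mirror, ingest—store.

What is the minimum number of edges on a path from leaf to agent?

2

Level 0: leaf
Level 1: core, front, gate, ingest, mesh
Level 2: agent, auth, bridge, ledger, mirror, relay, root, router, store
agent first appears at level 2.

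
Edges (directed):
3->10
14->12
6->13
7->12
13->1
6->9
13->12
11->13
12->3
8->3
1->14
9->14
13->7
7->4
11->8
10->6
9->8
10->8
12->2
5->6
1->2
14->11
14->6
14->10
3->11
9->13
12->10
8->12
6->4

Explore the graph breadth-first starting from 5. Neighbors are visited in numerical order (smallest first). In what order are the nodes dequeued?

5 6 4 9 13 8 14 1 7 12 3 10 11 2

Visit 5; enqueue 6 → queue [6]
Visit 6; enqueue 4, 9, 13 → queue [4, 9, 13]
Visit 4 → queue [9, 13]
Visit 9; enqueue 8, 14 → queue [13, 8, 14]
Visit 13; enqueue 1, 7, 12 → queue [8, 14, 1, 7, 12]
Visit 8; enqueue 3 → queue [14, 1, 7, 12, 3]
Visit 14; enqueue 10, 11 → queue [1, 7, 12, 3, 10, 11]
Visit 1; enqueue 2 → queue [7, 12, 3, 10, 11, 2]
Visit 7 → queue [12, 3, 10, 11, 2]
Visit 12 → queue [3, 10, 11, 2]
Visit 3 → queue [10, 11, 2]
Visit 10 → queue [11, 2]
Visit 11 → queue [2]
Visit 2 → queue []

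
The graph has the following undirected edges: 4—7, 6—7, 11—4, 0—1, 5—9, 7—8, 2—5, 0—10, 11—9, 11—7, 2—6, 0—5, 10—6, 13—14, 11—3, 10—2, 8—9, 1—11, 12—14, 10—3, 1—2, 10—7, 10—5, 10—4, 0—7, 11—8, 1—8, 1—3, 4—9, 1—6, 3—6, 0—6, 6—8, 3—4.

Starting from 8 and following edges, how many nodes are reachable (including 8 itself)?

BFS from 8 visits: 8, 11, 9, 7, 6, 1, 4, 3, 5, 10, 0, 2
Reachable nodes: 12 of 15 total.

12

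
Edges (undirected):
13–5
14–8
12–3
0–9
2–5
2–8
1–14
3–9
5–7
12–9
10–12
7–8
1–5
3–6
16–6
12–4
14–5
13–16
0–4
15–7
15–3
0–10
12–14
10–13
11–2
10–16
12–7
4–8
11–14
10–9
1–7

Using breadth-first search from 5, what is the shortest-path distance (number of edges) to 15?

Level 0: 5
Level 1: 1, 2, 7, 13, 14
Level 2: 8, 10, 11, 12, 15, 16
Level 3: 0, 3, 4, 6, 9
15 first appears at level 2.

2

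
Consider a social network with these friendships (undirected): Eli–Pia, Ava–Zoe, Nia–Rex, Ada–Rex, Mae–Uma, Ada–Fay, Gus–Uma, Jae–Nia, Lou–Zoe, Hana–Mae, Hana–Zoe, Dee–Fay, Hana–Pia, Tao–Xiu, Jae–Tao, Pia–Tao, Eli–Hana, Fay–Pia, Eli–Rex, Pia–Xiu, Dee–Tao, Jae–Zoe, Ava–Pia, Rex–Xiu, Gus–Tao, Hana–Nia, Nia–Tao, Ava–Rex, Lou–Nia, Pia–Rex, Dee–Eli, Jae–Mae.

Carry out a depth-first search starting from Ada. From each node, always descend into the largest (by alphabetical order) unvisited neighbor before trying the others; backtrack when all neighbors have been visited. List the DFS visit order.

Visit Ada
Ada → Rex
Rex → Xiu
Xiu → Tao
Tao → Pia
Pia → Hana
Hana → Zoe
Zoe → Lou
Lou → Nia
Nia → Jae
Jae → Mae
Mae → Uma
Uma → Gus
Zoe → Ava
Hana → Eli
Eli → Dee
Dee → Fay

Ada -> Rex -> Xiu -> Tao -> Pia -> Hana -> Zoe -> Lou -> Nia -> Jae -> Mae -> Uma -> Gus -> Ava -> Eli -> Dee -> Fay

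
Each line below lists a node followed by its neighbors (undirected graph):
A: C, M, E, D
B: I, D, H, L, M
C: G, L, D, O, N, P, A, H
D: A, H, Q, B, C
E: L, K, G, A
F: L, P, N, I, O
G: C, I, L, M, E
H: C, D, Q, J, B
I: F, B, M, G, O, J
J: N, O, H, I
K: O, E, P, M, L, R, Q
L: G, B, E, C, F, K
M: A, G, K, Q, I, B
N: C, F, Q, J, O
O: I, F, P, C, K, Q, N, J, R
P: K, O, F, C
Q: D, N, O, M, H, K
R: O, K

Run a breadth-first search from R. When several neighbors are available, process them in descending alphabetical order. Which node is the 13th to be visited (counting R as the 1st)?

Visit R; enqueue O, K → queue [O, K]
Visit O; enqueue Q, P, N, J, I, F, C → queue [K, Q, P, N, J, I, F, C]
Visit K; enqueue M, L, E → queue [Q, P, N, J, I, F, C, M, L, E]
Visit Q; enqueue H, D → queue [P, N, J, I, F, C, M, L, E, H, D]
Visit P → queue [N, J, I, F, C, M, L, E, H, D]
Visit N → queue [J, I, F, C, M, L, E, H, D]
Visit J → queue [I, F, C, M, L, E, H, D]
Visit I; enqueue G, B → queue [F, C, M, L, E, H, D, G, B]
Visit F → queue [C, M, L, E, H, D, G, B]
Visit C; enqueue A → queue [M, L, E, H, D, G, B, A]
Visit M → queue [L, E, H, D, G, B, A]
Visit L → queue [E, H, D, G, B, A]
Visit E → queue [H, D, G, B, A]
Visit H → queue [D, G, B, A]
Visit D → queue [G, B, A]
Visit G → queue [B, A]
Visit B → queue [A]
Visit A → queue []

Visit order: R, O, K, Q, P, N, J, I, F, C, M, L, E, H, D, G, B, A

E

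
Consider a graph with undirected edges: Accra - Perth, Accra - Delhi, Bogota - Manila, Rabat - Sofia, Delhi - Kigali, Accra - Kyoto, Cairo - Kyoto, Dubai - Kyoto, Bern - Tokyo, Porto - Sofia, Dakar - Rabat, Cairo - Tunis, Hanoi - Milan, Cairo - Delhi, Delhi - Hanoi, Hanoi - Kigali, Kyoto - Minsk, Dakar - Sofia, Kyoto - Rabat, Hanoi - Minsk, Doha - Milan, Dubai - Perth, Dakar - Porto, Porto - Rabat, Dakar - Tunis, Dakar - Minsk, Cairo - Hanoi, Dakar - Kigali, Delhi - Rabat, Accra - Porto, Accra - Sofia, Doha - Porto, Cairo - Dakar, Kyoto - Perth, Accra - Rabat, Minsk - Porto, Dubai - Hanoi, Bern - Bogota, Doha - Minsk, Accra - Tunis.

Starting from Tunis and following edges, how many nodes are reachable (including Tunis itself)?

BFS from Tunis visits: Tunis, Dakar, Cairo, Accra, Sofia, Rabat, Porto, Minsk, Kigali, Kyoto, Hanoi, Delhi, Perth, Doha, Dubai, Milan
Reachable nodes: 16 of 20 total.

16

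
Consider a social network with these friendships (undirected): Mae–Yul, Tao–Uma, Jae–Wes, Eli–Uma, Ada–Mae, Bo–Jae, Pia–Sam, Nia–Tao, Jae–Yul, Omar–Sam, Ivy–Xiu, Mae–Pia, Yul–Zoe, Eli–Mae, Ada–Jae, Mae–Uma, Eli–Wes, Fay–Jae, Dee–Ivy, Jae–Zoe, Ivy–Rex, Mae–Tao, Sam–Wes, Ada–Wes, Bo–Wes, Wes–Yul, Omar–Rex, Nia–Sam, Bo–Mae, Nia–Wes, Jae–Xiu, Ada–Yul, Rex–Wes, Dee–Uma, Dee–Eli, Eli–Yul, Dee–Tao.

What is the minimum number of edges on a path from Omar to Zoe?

Level 0: Omar
Level 1: Rex, Sam
Level 2: Ivy, Nia, Pia, Wes
Level 3: Ada, Bo, Dee, Eli, Jae, Mae, Tao, Xiu, Yul
Level 4: Fay, Uma, Zoe
Zoe first appears at level 4.

4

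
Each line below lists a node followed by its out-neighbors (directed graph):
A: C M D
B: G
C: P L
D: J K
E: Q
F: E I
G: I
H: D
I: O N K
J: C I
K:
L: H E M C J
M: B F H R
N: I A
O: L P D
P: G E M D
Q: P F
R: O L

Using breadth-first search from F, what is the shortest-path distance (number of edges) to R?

Level 0: F
Level 1: E, I
Level 2: K, N, O, Q
Level 3: A, D, L, P
Level 4: C, G, H, J, M
Level 5: B, R
R first appears at level 5.

5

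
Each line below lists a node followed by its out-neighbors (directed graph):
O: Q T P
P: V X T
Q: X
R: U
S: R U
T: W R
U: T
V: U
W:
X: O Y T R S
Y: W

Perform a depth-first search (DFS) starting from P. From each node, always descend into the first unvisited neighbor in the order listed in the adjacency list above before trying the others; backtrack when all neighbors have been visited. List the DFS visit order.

Visit P
P → V
V → U
U → T
T → W
T → R
P → X
X → O
O → Q
X → Y
X → S

P → V → U → T → W → R → X → O → Q → Y → S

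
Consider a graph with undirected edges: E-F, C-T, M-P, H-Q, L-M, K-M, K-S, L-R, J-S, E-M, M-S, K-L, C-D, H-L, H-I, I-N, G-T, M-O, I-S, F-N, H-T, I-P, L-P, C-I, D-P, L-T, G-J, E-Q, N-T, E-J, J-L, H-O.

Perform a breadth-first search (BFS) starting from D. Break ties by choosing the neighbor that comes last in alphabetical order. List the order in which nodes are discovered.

D, P, C, M, L, I, T, S, O, K, E, R, J, H, N, G, Q, F

Visit D; enqueue P, C → queue [P, C]
Visit P; enqueue M, L, I → queue [C, M, L, I]
Visit C; enqueue T → queue [M, L, I, T]
Visit M; enqueue S, O, K, E → queue [L, I, T, S, O, K, E]
Visit L; enqueue R, J, H → queue [I, T, S, O, K, E, R, J, H]
Visit I; enqueue N → queue [T, S, O, K, E, R, J, H, N]
Visit T; enqueue G → queue [S, O, K, E, R, J, H, N, G]
Visit S → queue [O, K, E, R, J, H, N, G]
Visit O → queue [K, E, R, J, H, N, G]
Visit K → queue [E, R, J, H, N, G]
Visit E; enqueue Q, F → queue [R, J, H, N, G, Q, F]
Visit R → queue [J, H, N, G, Q, F]
Visit J → queue [H, N, G, Q, F]
Visit H → queue [N, G, Q, F]
Visit N → queue [G, Q, F]
Visit G → queue [Q, F]
Visit Q → queue [F]
Visit F → queue []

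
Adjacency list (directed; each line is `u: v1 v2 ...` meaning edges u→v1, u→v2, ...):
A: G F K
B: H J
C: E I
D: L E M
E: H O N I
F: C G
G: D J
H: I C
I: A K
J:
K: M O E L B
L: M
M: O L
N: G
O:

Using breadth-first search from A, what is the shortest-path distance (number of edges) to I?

Level 0: A
Level 1: F, G, K
Level 2: B, C, D, E, J, L, M, O
Level 3: H, I, N
I first appears at level 3.

3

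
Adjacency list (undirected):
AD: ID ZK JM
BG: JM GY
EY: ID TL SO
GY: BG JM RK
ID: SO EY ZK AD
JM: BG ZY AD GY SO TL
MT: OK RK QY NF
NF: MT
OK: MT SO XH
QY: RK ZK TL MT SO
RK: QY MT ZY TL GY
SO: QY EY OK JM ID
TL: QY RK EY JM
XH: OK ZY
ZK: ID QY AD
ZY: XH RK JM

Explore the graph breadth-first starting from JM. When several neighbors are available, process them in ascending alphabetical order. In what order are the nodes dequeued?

Visit JM; enqueue AD, BG, GY, SO, TL, ZY → queue [AD, BG, GY, SO, TL, ZY]
Visit AD; enqueue ID, ZK → queue [BG, GY, SO, TL, ZY, ID, ZK]
Visit BG → queue [GY, SO, TL, ZY, ID, ZK]
Visit GY; enqueue RK → queue [SO, TL, ZY, ID, ZK, RK]
Visit SO; enqueue EY, OK, QY → queue [TL, ZY, ID, ZK, RK, EY, OK, QY]
Visit TL → queue [ZY, ID, ZK, RK, EY, OK, QY]
Visit ZY; enqueue XH → queue [ID, ZK, RK, EY, OK, QY, XH]
Visit ID → queue [ZK, RK, EY, OK, QY, XH]
Visit ZK → queue [RK, EY, OK, QY, XH]
Visit RK; enqueue MT → queue [EY, OK, QY, XH, MT]
Visit EY → queue [OK, QY, XH, MT]
Visit OK → queue [QY, XH, MT]
Visit QY → queue [XH, MT]
Visit XH → queue [MT]
Visit MT; enqueue NF → queue [NF]
Visit NF → queue []

JM → AD → BG → GY → SO → TL → ZY → ID → ZK → RK → EY → OK → QY → XH → MT → NF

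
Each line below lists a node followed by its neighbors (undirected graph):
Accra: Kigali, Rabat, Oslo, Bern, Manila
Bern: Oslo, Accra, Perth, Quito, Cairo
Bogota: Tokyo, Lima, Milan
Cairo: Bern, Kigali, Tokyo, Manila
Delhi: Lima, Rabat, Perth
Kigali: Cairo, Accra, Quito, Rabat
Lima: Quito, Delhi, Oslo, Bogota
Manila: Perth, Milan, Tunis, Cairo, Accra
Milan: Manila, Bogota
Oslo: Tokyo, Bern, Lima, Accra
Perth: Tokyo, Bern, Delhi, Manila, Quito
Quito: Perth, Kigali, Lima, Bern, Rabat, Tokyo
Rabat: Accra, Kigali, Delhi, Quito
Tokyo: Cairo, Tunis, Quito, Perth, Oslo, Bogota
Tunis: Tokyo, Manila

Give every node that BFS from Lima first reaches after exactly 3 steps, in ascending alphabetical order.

Cairo, Manila, Tunis

Level 0: Lima
Level 1: Bogota, Delhi, Oslo, Quito
Level 2: Accra, Bern, Kigali, Milan, Perth, Rabat, Tokyo
Level 3: Cairo, Manila, Tunis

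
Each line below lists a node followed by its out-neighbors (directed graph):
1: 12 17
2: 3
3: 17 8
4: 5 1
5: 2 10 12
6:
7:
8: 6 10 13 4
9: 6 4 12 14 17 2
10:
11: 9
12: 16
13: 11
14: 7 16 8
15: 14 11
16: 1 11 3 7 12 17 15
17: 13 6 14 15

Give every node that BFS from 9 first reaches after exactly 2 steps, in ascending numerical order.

Level 0: 9
Level 1: 2, 4, 6, 12, 14, 17
Level 2: 1, 3, 5, 7, 8, 13, 15, 16
Level 3: 10, 11

1, 3, 5, 7, 8, 13, 15, 16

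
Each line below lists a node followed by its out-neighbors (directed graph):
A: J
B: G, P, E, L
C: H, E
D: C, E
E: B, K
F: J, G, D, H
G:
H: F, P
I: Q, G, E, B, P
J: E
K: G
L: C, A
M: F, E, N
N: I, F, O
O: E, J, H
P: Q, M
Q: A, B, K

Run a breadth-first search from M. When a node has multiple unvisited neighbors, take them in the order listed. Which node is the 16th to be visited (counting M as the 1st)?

Visit M; enqueue F, E, N → queue [F, E, N]
Visit F; enqueue J, G, D, H → queue [E, N, J, G, D, H]
Visit E; enqueue B, K → queue [N, J, G, D, H, B, K]
Visit N; enqueue I, O → queue [J, G, D, H, B, K, I, O]
Visit J → queue [G, D, H, B, K, I, O]
Visit G → queue [D, H, B, K, I, O]
Visit D; enqueue C → queue [H, B, K, I, O, C]
Visit H; enqueue P → queue [B, K, I, O, C, P]
Visit B; enqueue L → queue [K, I, O, C, P, L]
Visit K → queue [I, O, C, P, L]
Visit I; enqueue Q → queue [O, C, P, L, Q]
Visit O → queue [C, P, L, Q]
Visit C → queue [P, L, Q]
Visit P → queue [L, Q]
Visit L; enqueue A → queue [Q, A]
Visit Q → queue [A]
Visit A → queue []

Visit order: M, F, E, N, J, G, D, H, B, K, I, O, C, P, L, Q, A

Q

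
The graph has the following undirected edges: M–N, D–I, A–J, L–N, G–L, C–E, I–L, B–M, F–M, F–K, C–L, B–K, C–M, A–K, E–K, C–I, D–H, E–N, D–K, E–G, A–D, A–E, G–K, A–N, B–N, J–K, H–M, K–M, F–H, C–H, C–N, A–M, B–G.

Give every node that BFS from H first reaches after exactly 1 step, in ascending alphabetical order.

Level 0: H
Level 1: C, D, F, M
Level 2: A, B, E, I, K, L, N
Level 3: G, J

C, D, F, M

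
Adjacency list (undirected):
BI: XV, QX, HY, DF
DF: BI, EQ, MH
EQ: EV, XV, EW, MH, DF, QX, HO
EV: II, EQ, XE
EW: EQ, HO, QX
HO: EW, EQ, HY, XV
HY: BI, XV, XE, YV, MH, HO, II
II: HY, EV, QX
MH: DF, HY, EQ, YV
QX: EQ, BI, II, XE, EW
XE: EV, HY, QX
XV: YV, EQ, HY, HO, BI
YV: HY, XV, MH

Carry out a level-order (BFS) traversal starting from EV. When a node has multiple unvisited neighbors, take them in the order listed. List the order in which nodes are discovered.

Visit EV; enqueue II, EQ, XE → queue [II, EQ, XE]
Visit II; enqueue HY, QX → queue [EQ, XE, HY, QX]
Visit EQ; enqueue XV, EW, MH, DF, HO → queue [XE, HY, QX, XV, EW, MH, DF, HO]
Visit XE → queue [HY, QX, XV, EW, MH, DF, HO]
Visit HY; enqueue BI, YV → queue [QX, XV, EW, MH, DF, HO, BI, YV]
Visit QX → queue [XV, EW, MH, DF, HO, BI, YV]
Visit XV → queue [EW, MH, DF, HO, BI, YV]
Visit EW → queue [MH, DF, HO, BI, YV]
Visit MH → queue [DF, HO, BI, YV]
Visit DF → queue [HO, BI, YV]
Visit HO → queue [BI, YV]
Visit BI → queue [YV]
Visit YV → queue []

EV, II, EQ, XE, HY, QX, XV, EW, MH, DF, HO, BI, YV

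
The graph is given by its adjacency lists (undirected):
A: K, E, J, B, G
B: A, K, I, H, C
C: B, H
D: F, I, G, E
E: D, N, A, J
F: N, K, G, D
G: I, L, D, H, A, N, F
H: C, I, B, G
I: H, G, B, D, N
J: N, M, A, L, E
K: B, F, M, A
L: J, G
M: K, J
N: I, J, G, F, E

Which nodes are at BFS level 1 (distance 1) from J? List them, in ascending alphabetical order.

A, E, L, M, N

Level 0: J
Level 1: A, E, L, M, N
Level 2: B, D, F, G, I, K
Level 3: C, H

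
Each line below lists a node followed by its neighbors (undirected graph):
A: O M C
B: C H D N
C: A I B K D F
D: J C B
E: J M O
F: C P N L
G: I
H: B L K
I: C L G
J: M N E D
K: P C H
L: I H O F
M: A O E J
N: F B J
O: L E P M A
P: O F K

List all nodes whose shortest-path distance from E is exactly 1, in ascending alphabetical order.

J, M, O

Level 0: E
Level 1: J, M, O
Level 2: A, D, L, N, P
Level 3: B, C, F, H, I, K
Level 4: G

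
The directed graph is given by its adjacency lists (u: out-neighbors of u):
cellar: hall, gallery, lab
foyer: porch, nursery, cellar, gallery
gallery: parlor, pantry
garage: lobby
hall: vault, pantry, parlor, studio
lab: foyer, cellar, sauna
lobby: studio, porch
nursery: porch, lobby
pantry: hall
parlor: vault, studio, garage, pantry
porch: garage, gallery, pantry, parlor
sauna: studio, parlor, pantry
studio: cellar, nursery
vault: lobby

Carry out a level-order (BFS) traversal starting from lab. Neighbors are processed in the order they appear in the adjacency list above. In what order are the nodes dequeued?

Visit lab; enqueue foyer, cellar, sauna → queue [foyer, cellar, sauna]
Visit foyer; enqueue porch, nursery, gallery → queue [cellar, sauna, porch, nursery, gallery]
Visit cellar; enqueue hall → queue [sauna, porch, nursery, gallery, hall]
Visit sauna; enqueue studio, parlor, pantry → queue [porch, nursery, gallery, hall, studio, parlor, pantry]
Visit porch; enqueue garage → queue [nursery, gallery, hall, studio, parlor, pantry, garage]
Visit nursery; enqueue lobby → queue [gallery, hall, studio, parlor, pantry, garage, lobby]
Visit gallery → queue [hall, studio, parlor, pantry, garage, lobby]
Visit hall; enqueue vault → queue [studio, parlor, pantry, garage, lobby, vault]
Visit studio → queue [parlor, pantry, garage, lobby, vault]
Visit parlor → queue [pantry, garage, lobby, vault]
Visit pantry → queue [garage, lobby, vault]
Visit garage → queue [lobby, vault]
Visit lobby → queue [vault]
Visit vault → queue []

lab foyer cellar sauna porch nursery gallery hall studio parlor pantry garage lobby vault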